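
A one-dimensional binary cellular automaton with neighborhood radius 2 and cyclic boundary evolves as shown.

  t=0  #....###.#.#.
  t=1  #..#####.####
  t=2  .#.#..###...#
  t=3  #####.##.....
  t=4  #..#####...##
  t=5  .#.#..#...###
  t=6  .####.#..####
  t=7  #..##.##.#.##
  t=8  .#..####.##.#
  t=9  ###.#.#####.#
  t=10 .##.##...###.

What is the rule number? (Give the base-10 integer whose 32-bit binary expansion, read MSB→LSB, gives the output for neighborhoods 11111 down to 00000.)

  [31] ##### => .  t=1,i=5
  [30] ####. => #  t=1,i=6
  [29] ###.# => #  t=0,i=7
  [28] ###.. => .  t=1,i=0
  [27] ##.## => #  t=1,i=8
  [26] ##.#. => .  t=0,i=8
  [25] ##..# => #  t=1,i=1
  [24] ##... => .  t=2,i=9
  [23] #.### => .  t=1,i=9
  [22] #.##. => #  t=3,i=6
  [21] #.#.# => #  t=0,i=9
  [20] #.#.. => #  t=0,i=0
  [19] #..## => .  t=1,i=2
  [18] #..#. => .  t=5,i=5
  [17] #...# => .  t=2,i=10
  [16] #.... => .  t=0,i=2
  [15] .#### => .  t=1,i=4
  [14] .###. => #  t=0,i=6
  [13] .##.# => #  t=7,i=4
  [12] .##.. => #  t=3,i=7
  [11] .#.## => #  t=7,i=10
  [10] .#.#. => #  t=0,i=10
  [9] .#..# => #  t=2,i=4
  [8] .#... => .  t=0,i=1
  [7] ..### => #  t=0,i=5
  [6] ..##. => .  t=7,i=3
  [5] ..#.# => .  t=2,i=12
  [4] ..#.. => #  t=5,i=6
  [3] ...## => #  t=0,i=4
  [2] ...#. => .  t=2,i=11
  [1] ....# => #  t=0,i=3
  [0] ..... => .  t=3,i=10
  bits 01101010011100000111111010011010 = 1785757338

1785757338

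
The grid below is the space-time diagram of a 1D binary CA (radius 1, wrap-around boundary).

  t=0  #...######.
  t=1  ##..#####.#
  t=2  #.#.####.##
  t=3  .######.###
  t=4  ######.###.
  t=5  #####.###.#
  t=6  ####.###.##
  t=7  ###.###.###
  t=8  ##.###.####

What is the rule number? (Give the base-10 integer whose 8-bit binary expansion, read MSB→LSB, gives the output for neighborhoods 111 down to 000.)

  [7] ### => #  t=0,i=5
  [6] ##. => .  t=0,i=9
  [5] #.# => #  t=0,i=10
  [4] #.. => #  t=0,i=1
  [3] .## => #  t=0,i=4
  [2] .#. => #  t=0,i=0
  [1] ..# => .  t=0,i=3
  [0] ... => .  t=0,i=2
  bits 10111100 = 188

188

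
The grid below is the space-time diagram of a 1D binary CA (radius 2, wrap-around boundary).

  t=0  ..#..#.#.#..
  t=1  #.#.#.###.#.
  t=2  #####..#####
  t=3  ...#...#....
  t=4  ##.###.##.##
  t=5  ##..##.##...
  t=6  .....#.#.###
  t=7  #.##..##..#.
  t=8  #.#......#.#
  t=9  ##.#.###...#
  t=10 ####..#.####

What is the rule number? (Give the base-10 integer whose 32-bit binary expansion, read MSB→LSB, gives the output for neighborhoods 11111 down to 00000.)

1701209499

  [31] ##### => .  t=2,i=0
  [30] ####. => #  t=2,i=3
  [29] ###.# => #  t=1,i=8
  [28] ###.. => .  t=2,i=4
  [27] ##.## => .  t=4,i=2
  [26] ##.#. => #  t=1,i=9
  [25] ##..# => .  t=2,i=5
  [24] ##... => #  t=5,i=9
  [23] #.### => .  t=1,i=6
  [22] #.##. => #  t=4,i=7
  [21] #.#.# => #  t=0,i=7
  [20] #.#.. => .  t=0,i=9
  [19] #..## => .  t=2,i=6
  [18] #..#. => #  t=0,i=4
  [17] #...# => #  t=3,i=5
  [16] #.... => .  t=0,i=11
  [15] .#### => .  t=2,i=8
  [14] .###. => #  t=1,i=7
  [13] .##.# => #  t=4,i=8
  [12] .##.. => .  t=5,i=1
  [11] .#.## => .  t=1,i=5
  [10] .#.#. => #  t=0,i=6
  [9] .#..# => .  t=0,i=3
  [8] .#... => #  t=0,i=10
  [7] ..### => #  t=2,i=7
  [6] ..##. => .  t=5,i=0
  [5] ..#.# => .  t=0,i=5
  [4] ..#.. => #  t=0,i=2
  [3] ...## => #  t=5,i=11
  [2] ...#. => .  t=0,i=1
  [1] ....# => #  t=0,i=0
  [0] ..... => #  t=3,i=0
  bits 01100101011001100110010110011011 = 1701209499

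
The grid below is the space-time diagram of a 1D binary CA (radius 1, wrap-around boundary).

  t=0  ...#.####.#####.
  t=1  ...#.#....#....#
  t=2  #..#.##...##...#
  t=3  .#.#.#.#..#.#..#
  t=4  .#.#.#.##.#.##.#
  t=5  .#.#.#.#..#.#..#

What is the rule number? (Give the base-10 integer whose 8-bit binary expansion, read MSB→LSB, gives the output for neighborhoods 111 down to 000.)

28

  [7] ### => .  t=0,i=6
  [6] ##. => .  t=0,i=8
  [5] #.# => .  t=0,i=4
  [4] #.. => #  t=0,i=15
  [3] .## => #  t=0,i=5
  [2] .#. => #  t=0,i=3
  [1] ..# => .  t=0,i=2
  [0] ... => .  t=0,i=0
  bits 00011100 = 28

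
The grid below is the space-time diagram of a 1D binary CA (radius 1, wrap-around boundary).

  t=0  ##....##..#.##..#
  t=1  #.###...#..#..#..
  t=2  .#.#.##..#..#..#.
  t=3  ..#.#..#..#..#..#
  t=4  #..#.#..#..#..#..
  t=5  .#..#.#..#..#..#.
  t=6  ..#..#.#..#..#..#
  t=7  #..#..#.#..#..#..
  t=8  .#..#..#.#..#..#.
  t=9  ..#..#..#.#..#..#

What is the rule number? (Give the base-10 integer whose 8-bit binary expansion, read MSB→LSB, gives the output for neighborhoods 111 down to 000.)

  [7] ### => #  t=0,i=0
  [6] ##. => .  t=0,i=1
  [5] #.# => #  t=0,i=11
  [4] #.. => #  t=0,i=2
  [3] .## => .  t=0,i=6
  [2] .#. => .  t=0,i=10
  [1] ..# => .  t=0,i=5
  [0] ... => #  t=0,i=3
  bits 10110001 = 177

177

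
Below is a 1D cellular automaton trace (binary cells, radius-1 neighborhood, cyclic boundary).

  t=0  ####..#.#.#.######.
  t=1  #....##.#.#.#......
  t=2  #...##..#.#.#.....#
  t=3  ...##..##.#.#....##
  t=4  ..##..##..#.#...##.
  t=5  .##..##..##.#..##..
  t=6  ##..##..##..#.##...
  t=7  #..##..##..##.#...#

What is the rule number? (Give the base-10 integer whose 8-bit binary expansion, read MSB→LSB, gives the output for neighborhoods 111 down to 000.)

14

  ### -> .   bit 7 = 0  t=0,i=1
  ##. -> .   bit 6 = 0  t=0,i=3
  #.# -> .   bit 5 = 0  t=0,i=7
  #.. -> .   bit 4 = 0  t=0,i=4
  .## -> #   bit 3 = 1  t=0,i=0
  .#. -> #   bit 2 = 1  t=0,i=6
  ..# -> #   bit 1 = 1  t=0,i=5
  ... -> .   bit 0 = 0  t=1,i=2
  bits 00001110 = 14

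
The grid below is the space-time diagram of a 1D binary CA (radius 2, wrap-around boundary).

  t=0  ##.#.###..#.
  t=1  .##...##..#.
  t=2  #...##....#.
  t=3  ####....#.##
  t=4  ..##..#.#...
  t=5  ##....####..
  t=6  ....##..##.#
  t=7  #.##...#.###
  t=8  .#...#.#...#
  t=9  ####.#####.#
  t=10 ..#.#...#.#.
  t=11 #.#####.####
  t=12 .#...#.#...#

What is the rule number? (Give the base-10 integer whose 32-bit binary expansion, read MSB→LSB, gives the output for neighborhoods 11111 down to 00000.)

1545233722

  [31] ##### => .  t=3,i=0
  [30] ####. => #  t=3,i=2
  [29] ###.# => .  t=7,i=0
  [28] ###.. => #  t=0,i=7
  [27] ##.## => #  t=7,i=1
  [26] ##.#. => #  t=0,i=2
  [25] ##..# => .  t=0,i=8
  [24] ##... => .  t=1,i=3
  [23] #.### => .  t=0,i=5
  [22] #.##. => .  t=0,i=0
  [21] #.#.# => .  t=0,i=3
  [20] #.#.. => #  t=2,i=0
  [19] #..## => #  t=1,i=0
  [18] #..#. => .  t=0,i=9
  [17] #...# => #  t=1,i=4
  [16] #.... => .  t=2,i=7
  [15] .#### => .  t=3,i=11
  [14] .###. => #  t=0,i=6
  [13] .##.# => #  t=0,i=1
  [12] .##.. => .  t=1,i=2
  [11] .#.## => .  t=0,i=4
  [10] .#.#. => #  t=2,i=11
  [9] .#..# => .  t=1,i=11
  [8] .#... => #  t=2,i=1
  [7] ..### => .  t=5,i=6
  [6] ..##. => .  t=1,i=1
  [5] ..#.# => #  t=0,i=10
  [4] ..#.. => #  t=1,i=10
  [3] ...## => #  t=1,i=5
  [2] ...#. => .  t=2,i=9
  [1] ....# => #  t=2,i=8
  [0] ..... => .  t=4,i=11
  bits 01011100000110100110010100111010 = 1545233722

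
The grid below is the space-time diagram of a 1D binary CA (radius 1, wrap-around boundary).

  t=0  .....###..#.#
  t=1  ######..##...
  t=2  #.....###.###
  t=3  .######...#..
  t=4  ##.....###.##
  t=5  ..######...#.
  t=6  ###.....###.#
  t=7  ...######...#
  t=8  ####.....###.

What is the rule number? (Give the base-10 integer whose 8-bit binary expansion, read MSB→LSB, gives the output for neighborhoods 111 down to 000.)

27

  nb ###: next=.  (t=0,i=6, bit7=0)
  nb ##.: next=.  (t=0,i=7, bit6=0)
  nb #.#: next=.  (t=0,i=11, bit5=0)
  nb #..: next=#  (t=0,i=0, bit4=1)
  nb .##: next=#  (t=0,i=5, bit3=1)
  nb .#.: next=.  (t=0,i=10, bit2=0)
  nb ..#: next=#  (t=0,i=4, bit1=1)
  nb ...: next=#  (t=0,i=1, bit0=1)
  bits 00011011 = 27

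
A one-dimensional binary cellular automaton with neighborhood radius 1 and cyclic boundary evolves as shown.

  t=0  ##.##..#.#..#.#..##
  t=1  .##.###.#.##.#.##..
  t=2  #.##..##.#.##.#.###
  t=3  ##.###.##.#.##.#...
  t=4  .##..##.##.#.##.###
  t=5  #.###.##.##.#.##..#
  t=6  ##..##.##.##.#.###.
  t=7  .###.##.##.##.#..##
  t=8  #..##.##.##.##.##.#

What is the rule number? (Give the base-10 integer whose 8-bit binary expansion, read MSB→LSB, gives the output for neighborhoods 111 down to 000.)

  ###|.  b7=0 t=0,i=0
  ##.|#  b6=1 t=0,i=1
  #.#|#  b5=1 t=0,i=2
  #..|#  b4=1 t=0,i=5
  .##|.  b3=0 t=0,i=3
  .#.|.  b2=0 t=0,i=7
  ..#|#  b1=1 t=0,i=6
  ...|#  b0=1 t=1,i=18
  bits 01110011 = 115

115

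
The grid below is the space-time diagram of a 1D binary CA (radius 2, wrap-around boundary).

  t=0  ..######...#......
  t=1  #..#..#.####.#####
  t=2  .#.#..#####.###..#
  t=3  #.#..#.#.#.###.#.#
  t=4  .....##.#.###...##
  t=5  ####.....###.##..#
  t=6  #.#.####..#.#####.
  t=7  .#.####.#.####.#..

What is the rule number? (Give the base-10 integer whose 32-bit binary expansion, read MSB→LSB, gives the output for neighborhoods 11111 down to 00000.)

1271651383

  [31] ##### => .  t=0,i=4
  [30] ####. => #  t=0,i=6
  [29] ###.# => .  t=1,i=11
  [28] ###.. => .  t=0,i=7
  [27] ##.## => #  t=1,i=12
  [26] ##.#. => .  t=3,i=1
  [25] ##..# => #  t=1,i=1
  [24] ##... => #  t=0,i=8
  [23] #.### => #  t=1,i=8
  [22] #.##. => #  t=3,i=17
  [21] #.#.# => .  t=2,i=1
  [20] #.#.. => .  t=2,i=3
  [19] #..## => #  t=2,i=5
  [18] #..#. => .  t=1,i=2
  [17] #...# => #  t=0,i=9
  [16] #.... => #  t=0,i=13
  [15] .#### => #  t=0,i=3
  [14] .###. => #  t=2,i=13
  [13] .##.# => .  t=3,i=0
  [12] .##.. => #  t=4,i=17
  [11] .#.## => #  t=1,i=7
  [10] .#.#. => #  t=2,i=0
  [9] .#..# => .  t=1,i=4
  [8] .#... => .  t=0,i=12
  [7] ..### => .  t=0,i=2
  [6] ..##. => .  t=4,i=5
  [5] ..#.# => #  t=1,i=6
  [4] ..#.. => #  t=0,i=11
  [3] ...## => .  t=0,i=1
  [2] ...#. => #  t=0,i=10
  [1] ....# => #  t=0,i=0
  [0] ..... => #  t=0,i=14
  bits 01001011110010111101110000110111 = 1271651383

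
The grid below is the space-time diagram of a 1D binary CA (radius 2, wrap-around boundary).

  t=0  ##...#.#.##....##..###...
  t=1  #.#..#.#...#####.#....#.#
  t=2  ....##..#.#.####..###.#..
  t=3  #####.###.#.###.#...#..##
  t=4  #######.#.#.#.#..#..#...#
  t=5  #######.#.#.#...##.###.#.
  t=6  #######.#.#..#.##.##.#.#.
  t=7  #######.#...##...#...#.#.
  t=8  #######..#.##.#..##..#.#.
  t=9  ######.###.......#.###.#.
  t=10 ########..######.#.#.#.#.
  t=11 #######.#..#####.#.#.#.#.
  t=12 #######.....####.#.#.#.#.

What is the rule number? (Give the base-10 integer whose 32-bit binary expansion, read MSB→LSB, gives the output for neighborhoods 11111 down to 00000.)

3953492347

  nb #####: next=#  (t=1,i=13, bit31=1)
  nb ####.: next=#  (t=1,i=14, bit30=1)
  nb ###.#: next=#  (t=1,i=15, bit29=1)
  nb ###..: next=.  (t=0,i=21, bit28=0)
  nb ##.##: next=#  (t=3,i=5, bit27=1)
  nb ##.#.: next=.  (t=1,i=1, bit26=0)
  nb ##..#: next=#  (t=0,i=17, bit25=1)
  nb ##...: next=#  (t=0,i=2, bit24=1)
  nb #.###: next=#  (t=2,i=12, bit23=1)
  nb #.##.: next=.  (t=0,i=9, bit22=0)
  nb #.#.#: next=#  (t=0,i=7, bit21=1)
  nb #.#..: next=.  (t=1,i=2, bit20=0)
  nb #..##: next=.  (t=0,i=18, bit19=0)
  nb #..#.: next=#  (t=1,i=4, bit18=1)
  nb #...#: next=.  (t=0,i=3, bit17=0)
  nb #....: next=#  (t=0,i=12, bit16=1)
  nb .####: next=#  (t=1,i=12, bit15=1)
  nb .###.: next=.  (t=0,i=20, bit14=0)
  nb .##.#: next=.  (t=1,i=0, bit13=0)
  nb .##..: next=.  (t=0,i=1, bit12=0)
  nb .#.##: next=.  (t=0,i=8, bit11=0)
  nb .#.#.: next=.  (t=0,i=6, bit10=0)
  nb .#..#: next=.  (t=1,i=3, bit9=0)
  nb .#...: next=#  (t=1,i=8, bit8=1)
  nb ..###: next=.  (t=0,i=19, bit7=0)
  nb ..##.: next=#  (t=0,i=0, bit6=1)
  nb ..#.#: next=#  (t=0,i=5, bit5=1)
  nb ..#..: next=#  (t=3,i=20, bit4=1)
  nb ...##: next=#  (t=0,i=14, bit3=1)
  nb ...#.: next=.  (t=0,i=4, bit2=0)
  nb ....#: next=#  (t=0,i=13, bit1=1)
  nb .....: next=#  (t=2,i=0, bit0=1)
  bits 11101011101001011000000101111011 = 3953492347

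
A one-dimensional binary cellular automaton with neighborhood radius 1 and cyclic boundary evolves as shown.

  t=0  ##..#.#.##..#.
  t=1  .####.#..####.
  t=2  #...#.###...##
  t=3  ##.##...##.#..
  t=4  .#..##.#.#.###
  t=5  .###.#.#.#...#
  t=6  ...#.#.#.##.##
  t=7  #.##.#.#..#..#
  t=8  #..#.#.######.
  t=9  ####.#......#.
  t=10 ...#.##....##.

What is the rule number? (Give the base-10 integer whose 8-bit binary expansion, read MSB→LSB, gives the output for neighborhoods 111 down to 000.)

86

  [7] ### => .  t=1,i=2
  [6] ##. => #  t=0,i=1
  [5] #.# => .  t=0,i=5
  [4] #.. => #  t=0,i=2
  [3] .## => .  t=0,i=0
  [2] .#. => #  t=0,i=4
  [1] ..# => #  t=0,i=3
  [0] ... => .  t=2,i=2
  bits 01010110 = 86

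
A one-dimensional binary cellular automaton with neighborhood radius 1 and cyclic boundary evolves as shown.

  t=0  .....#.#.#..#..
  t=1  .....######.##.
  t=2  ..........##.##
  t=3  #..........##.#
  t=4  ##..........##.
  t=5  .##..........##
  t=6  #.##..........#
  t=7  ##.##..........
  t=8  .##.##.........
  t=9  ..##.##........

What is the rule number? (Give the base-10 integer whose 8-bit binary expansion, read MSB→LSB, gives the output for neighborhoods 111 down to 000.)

116

  ###|.  b7=0 t=1,i=6
  ##.|#  b6=1 t=1,i=10
  #.#|#  b5=1 t=0,i=6
  #..|#  b4=1 t=0,i=10
  .##|.  b3=0 t=1,i=5
  .#.|#  b2=1 t=0,i=5
  ..#|.  b1=0 t=0,i=4
  ...|.  b0=0 t=0,i=0
  bits 01110100 = 116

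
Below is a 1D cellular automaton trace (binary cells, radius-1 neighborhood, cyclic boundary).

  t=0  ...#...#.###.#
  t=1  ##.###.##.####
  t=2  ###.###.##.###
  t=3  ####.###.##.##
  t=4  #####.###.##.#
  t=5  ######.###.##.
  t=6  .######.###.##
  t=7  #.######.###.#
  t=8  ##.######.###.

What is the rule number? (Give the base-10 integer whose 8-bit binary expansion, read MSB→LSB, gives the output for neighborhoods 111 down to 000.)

  ###|#  b7=1 t=0,i=10
  ##.|#  b6=1 t=0,i=11
  #.#|#  b5=1 t=0,i=8
  #..|#  b4=1 t=0,i=0
  .##|.  b3=0 t=0,i=9
  .#.|#  b2=1 t=0,i=3
  ..#|.  b1=0 t=0,i=2
  ...|#  b0=1 t=0,i=1
  bits 11110101 = 245

245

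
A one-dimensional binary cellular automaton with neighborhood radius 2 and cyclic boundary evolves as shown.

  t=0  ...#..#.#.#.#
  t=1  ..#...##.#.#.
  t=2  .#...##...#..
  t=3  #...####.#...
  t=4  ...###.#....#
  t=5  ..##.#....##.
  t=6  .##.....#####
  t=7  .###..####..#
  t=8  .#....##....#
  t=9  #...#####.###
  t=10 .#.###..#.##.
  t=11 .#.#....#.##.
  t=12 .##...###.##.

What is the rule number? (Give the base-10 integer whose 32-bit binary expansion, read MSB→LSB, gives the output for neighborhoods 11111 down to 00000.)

  ##### -> .   bit 31 = 0  t=6,i=10
  ####. -> .   bit 30 = 0  t=3,i=6
  ###.# -> #   bit 29 = 1  t=3,i=7
  ###.. -> .   bit 28 = 0  t=7,i=3
  ##.## -> .   bit 27 = 0  t=6,i=0
  ##.#. -> .   bit 26 = 0  t=1,i=8
  ##..# -> .   bit 25 = 0  t=7,i=4
  ##... -> #   bit 24 = 1  t=2,i=7
  #.### -> #   bit 23 = 1  t=7,i=1
  #.##. -> #   bit 22 = 1  t=6,i=1
  #.#.# -> .   bit 21 = 0  t=0,i=8
  #.#.. -> .   bit 20 = 0  t=0,i=12
  #..## -> .   bit 19 = 0  t=7,i=5
  #..#. -> .   bit 18 = 0  t=0,i=5
  #...# -> .   bit 17 = 0  t=0,i=1
  #.... -> .   bit 16 = 0  t=4,i=9
  .#### -> #   bit 15 = 1  t=3,i=5
  .###. -> .   bit 14 = 0  t=4,i=4
  .##.# -> .   bit 13 = 0  t=1,i=7
  .##.. -> #   bit 12 = 1  t=2,i=6
  .#.## -> .   bit 11 = 0  t=7,i=0
  .#.#. -> #   bit 10 = 1  t=0,i=7
  .#..# -> .   bit 9 = 0  t=0,i=4
  .#... -> .   bit 8 = 0  t=0,i=0
  ..### -> #   bit 7 = 1  t=3,i=4
  ..##. -> #   bit 6 = 1  t=1,i=6
  ..#.# -> #   bit 5 = 1  t=0,i=6
  ..#.. -> .   bit 4 = 0  t=0,i=3
  ...## -> #   bit 3 = 1  t=1,i=5
  ...#. -> #   bit 2 = 1  t=0,i=2
  ....# -> #   bit 1 = 1  t=4,i=10
  ..... -> .   bit 0 = 0  t=6,i=5
  bits 00100001110000001001010011101110 = 566269166

566269166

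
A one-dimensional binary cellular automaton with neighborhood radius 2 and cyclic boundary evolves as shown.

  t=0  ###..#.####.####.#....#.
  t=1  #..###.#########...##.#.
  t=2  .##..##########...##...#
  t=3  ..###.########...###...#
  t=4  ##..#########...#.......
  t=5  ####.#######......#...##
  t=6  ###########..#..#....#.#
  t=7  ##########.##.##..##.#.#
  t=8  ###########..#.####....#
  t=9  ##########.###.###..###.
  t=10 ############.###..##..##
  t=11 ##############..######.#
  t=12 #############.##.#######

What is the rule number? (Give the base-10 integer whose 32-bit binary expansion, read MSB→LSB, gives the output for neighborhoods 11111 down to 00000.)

  nb #####: next=#  (t=1,i=9, bit31=1)
  nb ####.: next=#  (t=0,i=9, bit30=1)
  nb ###.#: next=#  (t=0,i=10, bit29=1)
  nb ###..: next=.  (t=0,i=2, bit28=0)
  nb ##.##: next=#  (t=0,i=11, bit27=1)
  nb ##.#.: next=.  (t=0,i=16, bit26=0)
  nb ##..#: next=#  (t=0,i=3, bit25=1)
  nb ##...: next=.  (t=1,i=16, bit24=0)
  nb #.###: next=#  (t=0,i=0, bit23=1)
  nb #.##.: next=.  (t=2,i=1, bit22=0)
  nb #.#.#: next=.  (t=1,i=22, bit21=0)
  nb #.#..: next=.  (t=0,i=17, bit20=0)
  nb #..##: next=#  (t=1,i=2, bit19=1)
  nb #..#.: next=#  (t=0,i=4, bit18=1)
  nb #...#: next=.  (t=1,i=17, bit17=0)
  nb #....: next=#  (t=0,i=19, bit16=1)
  nb .####: next=#  (t=0,i=8, bit15=1)
  nb .###.: next=.  (t=0,i=1, bit14=0)
  nb .##.#: next=.  (t=1,i=20, bit13=0)
  nb .##..: next=#  (t=2,i=2, bit12=1)
  nb .#.##: next=.  (t=0,i=6, bit11=0)
  nb .#.#.: next=#  (t=1,i=23, bit10=1)
  nb .#..#: next=#  (t=1,i=1, bit9=1)
  nb .#...: next=.  (t=0,i=18, bit8=0)
  nb ..###: next=.  (t=1,i=3, bit7=0)
  nb ..##.: next=#  (t=1,i=19, bit6=1)
  nb ..#.#: next=#  (t=0,i=5, bit5=1)
  nb ..#..: next=.  (t=3,i=23, bit4=0)
  nb ...##: next=#  (t=1,i=18, bit3=1)
  nb ...#.: next=.  (t=0,i=21, bit2=0)
  nb ....#: next=#  (t=0,i=20, bit1=1)
  nb .....: next=.  (t=4,i=19, bit0=0)
  bits 11101010100011011001011001101010 = 3935147626

3935147626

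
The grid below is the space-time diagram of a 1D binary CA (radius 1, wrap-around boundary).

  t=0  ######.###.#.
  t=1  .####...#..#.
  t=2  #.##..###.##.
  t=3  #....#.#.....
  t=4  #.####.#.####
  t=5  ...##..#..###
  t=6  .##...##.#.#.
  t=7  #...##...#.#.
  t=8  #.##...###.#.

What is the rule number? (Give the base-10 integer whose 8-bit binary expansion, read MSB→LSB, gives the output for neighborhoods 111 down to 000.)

135

  ###|#  b7=1 t=0,i=1
  ##.|.  b6=0 t=0,i=5
  #.#|.  b5=0 t=0,i=6
  #..|.  b4=0 t=1,i=5
  .##|.  b3=0 t=0,i=0
  .#.|#  b2=1 t=0,i=11
  ..#|#  b1=1 t=1,i=0
  ...|#  b0=1 t=1,i=6
  bits 10000111 = 135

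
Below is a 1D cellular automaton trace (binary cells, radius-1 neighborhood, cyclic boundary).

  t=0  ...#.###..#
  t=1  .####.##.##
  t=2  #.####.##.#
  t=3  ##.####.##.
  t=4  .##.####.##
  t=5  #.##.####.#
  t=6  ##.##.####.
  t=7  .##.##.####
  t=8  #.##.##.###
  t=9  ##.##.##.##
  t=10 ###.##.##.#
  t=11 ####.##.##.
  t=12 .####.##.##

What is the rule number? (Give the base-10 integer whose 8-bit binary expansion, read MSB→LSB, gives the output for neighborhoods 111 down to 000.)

  nb ###: next=#  (t=0,i=6, bit7=1)
  nb ##.: next=#  (t=0,i=7, bit6=1)
  nb #.#: next=#  (t=0,i=4, bit5=1)
  nb #..: next=.  (t=0,i=0, bit4=0)
  nb .##: next=.  (t=0,i=5, bit3=0)
  nb .#.: next=#  (t=0,i=3, bit2=1)
  nb ..#: next=#  (t=0,i=2, bit1=1)
  nb ...: next=#  (t=0,i=1, bit0=1)
  bits 11100111 = 231

231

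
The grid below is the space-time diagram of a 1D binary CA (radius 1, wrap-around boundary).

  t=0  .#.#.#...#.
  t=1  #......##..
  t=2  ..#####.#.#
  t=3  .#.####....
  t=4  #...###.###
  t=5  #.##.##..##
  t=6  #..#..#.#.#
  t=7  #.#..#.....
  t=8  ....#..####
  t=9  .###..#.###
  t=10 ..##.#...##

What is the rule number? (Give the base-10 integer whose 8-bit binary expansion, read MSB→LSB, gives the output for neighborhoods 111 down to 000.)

195

  ### -> #   bit 7 = 1  t=2,i=3
  ##. -> #   bit 6 = 1  t=1,i=8
  #.# -> .   bit 5 = 0  t=0,i=2
  #.. -> .   bit 4 = 0  t=0,i=6
  .## -> .   bit 3 = 0  t=1,i=7
  .#. -> .   bit 2 = 0  t=0,i=1
  ..# -> #   bit 1 = 1  t=0,i=0
  ... -> #   bit 0 = 1  t=0,i=7
  bits 11000011 = 195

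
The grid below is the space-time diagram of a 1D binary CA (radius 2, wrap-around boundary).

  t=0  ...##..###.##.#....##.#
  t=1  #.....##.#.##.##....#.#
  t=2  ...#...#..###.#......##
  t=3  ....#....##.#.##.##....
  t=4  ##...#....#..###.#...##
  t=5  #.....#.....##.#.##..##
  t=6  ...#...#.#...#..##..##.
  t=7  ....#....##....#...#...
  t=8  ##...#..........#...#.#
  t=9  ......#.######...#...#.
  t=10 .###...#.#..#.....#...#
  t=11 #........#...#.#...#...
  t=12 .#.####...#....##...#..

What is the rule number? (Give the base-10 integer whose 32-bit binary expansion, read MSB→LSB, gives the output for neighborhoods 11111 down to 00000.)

  #####|.  b31=0 t=9,i=10
  ####.|#  b30=1 t=4,i=0
  ###.#|#  b29=1 t=0,i=9
  ###..|.  b28=0 t=4,i=1
  ##.##|.  b27=0 t=0,i=10
  ##.#.|.  b26=0 t=0,i=13
  ##..#|.  b25=0 t=0,i=5
  ##...|.  b24=0 t=1,i=1
  #.###|.  b23=0 t=8,i=22
  #.##.|#  b22=1 t=0,i=11
  #.#.#|.  b21=0 t=1,i=9
  #.#..|#  b20=1 t=0,i=14
  #..##|#  b19=1 t=0,i=6
  #..#.|.  b18=0 t=10,i=11
  #...#|.  b17=0 t=0,i=1
  #....|.  b16=0 t=0,i=16
  .####|#  b15=1 t=4,i=22
  .###.|.  b14=0 t=0,i=8
  .##.#|#  b13=1 t=0,i=12
  .##..|.  b12=0 t=0,i=4
  .#.##|#  b11=1 t=1,i=10
  .#.#.|.  b10=0 t=6,i=8
  .#..#|.  b9=0 t=2,i=8
  .#...|#  b8=1 t=0,i=0
  ..###|#  b7=1 t=0,i=7
  ..##.|.  b6=0 t=0,i=3
  ..#.#|.  b5=0 t=1,i=20
  ..#..|.  b4=0 t=2,i=3
  ...##|.  b3=0 t=0,i=2
  ...#.|.  b2=0 t=1,i=19
  ....#|.  b1=0 t=0,i=17
  .....|#  b0=1 t=1,i=3
  bits 01100000010110001010100110000001 = 1616423297

1616423297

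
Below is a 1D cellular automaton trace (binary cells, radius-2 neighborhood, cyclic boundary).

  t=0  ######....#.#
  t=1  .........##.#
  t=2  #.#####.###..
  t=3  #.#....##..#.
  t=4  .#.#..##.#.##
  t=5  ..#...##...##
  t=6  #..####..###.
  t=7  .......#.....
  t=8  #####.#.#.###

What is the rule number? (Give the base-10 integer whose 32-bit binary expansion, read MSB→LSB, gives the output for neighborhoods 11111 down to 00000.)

180495725

  [31] ##### => .  t=0,i=1
  [30] ####. => .  t=0,i=4
  [29] ###.# => .  t=2,i=6
  [28] ###.. => .  t=0,i=5
  [27] ##.## => #  t=2,i=7
  [26] ##.#. => .  t=1,i=11
  [25] ##..# => #  t=2,i=11
  [24] ##... => .  t=0,i=6
  [23] #.### => #  t=0,i=12
  [22] #.##. => #  t=4,i=11
  [21] #.#.# => .  t=3,i=0
  [20] #.#.. => .  t=1,i=12
  [19] #..## => .  t=4,i=5
  [18] #..#. => .  t=2,i=12
  [17] #...# => #  t=5,i=4
  [16] #.... => .  t=0,i=7
  [15] .#### => .  t=0,i=0
  [14] .###. => .  t=2,i=9
  [13] .##.# => #  t=1,i=10
  [12] .##.. => .  t=3,i=8
  [11] .#.## => .  t=0,i=11
  [10] .#.#. => #  t=3,i=1
  [9] .#..# => .  t=4,i=4
  [8] .#... => #  t=1,i=0
  [7] ..### => .  t=6,i=3
  [6] ..##. => #  t=1,i=9
  [5] ..#.# => #  t=0,i=10
  [4] ..#.. => .  t=5,i=2
  [3] ...## => #  t=1,i=8
  [2] ...#. => #  t=0,i=9
  [1] ....# => .  t=0,i=8
  [0] ..... => #  t=1,i=2
  bits 00001010110000100010010101101101 = 180495725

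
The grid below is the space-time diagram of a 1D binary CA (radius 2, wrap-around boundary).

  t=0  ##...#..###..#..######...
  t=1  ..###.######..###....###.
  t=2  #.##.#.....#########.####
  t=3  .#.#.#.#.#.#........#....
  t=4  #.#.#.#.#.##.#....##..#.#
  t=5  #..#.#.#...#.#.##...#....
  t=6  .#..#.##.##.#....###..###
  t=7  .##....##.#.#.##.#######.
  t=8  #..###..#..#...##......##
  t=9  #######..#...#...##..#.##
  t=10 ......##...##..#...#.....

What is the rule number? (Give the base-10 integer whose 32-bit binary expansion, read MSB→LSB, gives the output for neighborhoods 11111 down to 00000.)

454780550

  [31] ##### => .  t=0,i=18
  [30] ####. => .  t=0,i=20
  [29] ###.# => .  t=1,i=4
  [28] ###.. => #  t=0,i=10
  [27] ##.## => #  t=1,i=5
  [26] ##.#. => .  t=2,i=4
  [25] ##..# => #  t=0,i=11
  [24] ##... => #  t=0,i=2
  [23] #.### => .  t=1,i=6
  [22] #.##. => .  t=2,i=2
  [21] #.#.# => .  t=3,i=3
  [20] #.#.. => #  t=2,i=5
  [19] #..## => #  t=0,i=7
  [18] #..#. => .  t=0,i=12
  [17] #...# => #  t=0,i=3
  [16] #.... => #  t=1,i=18
  [15] .#### => .  t=0,i=17
  [14] .###. => #  t=0,i=9
  [13] .##.# => #  t=2,i=3
  [12] .##.. => .  t=0,i=1
  [11] .#.## => .  t=4,i=9
  [10] .#.#. => #  t=3,i=2
  [9] .#..# => #  t=0,i=6
  [8] .#... => .  t=2,i=6
  [7] ..### => #  t=0,i=8
  [6] ..##. => .  t=0,i=0
  [5] ..#.# => .  t=3,i=1
  [4] ..#.. => .  t=0,i=5
  [3] ...## => .  t=0,i=24
  [2] ...#. => #  t=0,i=4
  [1] ....# => #  t=1,i=19
  [0] ..... => .  t=2,i=8
  bits 00011011000110110110011010000110 = 454780550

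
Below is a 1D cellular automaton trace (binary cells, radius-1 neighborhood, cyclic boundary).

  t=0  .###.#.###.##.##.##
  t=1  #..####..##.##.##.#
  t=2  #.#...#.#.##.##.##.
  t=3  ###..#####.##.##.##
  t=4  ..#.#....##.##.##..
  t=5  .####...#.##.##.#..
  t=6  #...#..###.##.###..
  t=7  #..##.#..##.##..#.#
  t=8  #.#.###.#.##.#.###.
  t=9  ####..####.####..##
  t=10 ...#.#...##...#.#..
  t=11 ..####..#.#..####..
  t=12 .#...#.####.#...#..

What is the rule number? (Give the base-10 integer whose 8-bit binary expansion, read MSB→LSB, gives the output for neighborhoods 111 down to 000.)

  [7] ### => .  t=0,i=2
  [6] ##. => #  t=0,i=3
  [5] #.# => #  t=0,i=0
  [4] #.. => .  t=1,i=1
  [3] .## => .  t=0,i=1
  [2] .#. => #  t=0,i=5
  [1] ..# => #  t=1,i=2
  [0] ... => .  t=2,i=4
  bits 01100110 = 102

102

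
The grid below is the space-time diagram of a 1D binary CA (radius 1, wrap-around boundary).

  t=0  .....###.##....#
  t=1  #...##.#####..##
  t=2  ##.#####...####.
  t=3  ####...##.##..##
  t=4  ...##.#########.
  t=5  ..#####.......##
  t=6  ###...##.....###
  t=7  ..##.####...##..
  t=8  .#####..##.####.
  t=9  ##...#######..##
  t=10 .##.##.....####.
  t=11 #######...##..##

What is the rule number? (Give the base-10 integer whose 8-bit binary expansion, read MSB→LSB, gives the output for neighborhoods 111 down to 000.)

126

  [7] ### => .  t=0,i=6
  [6] ##. => #  t=0,i=7
  [5] #.# => #  t=0,i=8
  [4] #.. => #  t=0,i=0
  [3] .## => #  t=0,i=5
  [2] .#. => #  t=0,i=15
  [1] ..# => #  t=0,i=4
  [0] ... => .  t=0,i=1
  bits 01111110 = 126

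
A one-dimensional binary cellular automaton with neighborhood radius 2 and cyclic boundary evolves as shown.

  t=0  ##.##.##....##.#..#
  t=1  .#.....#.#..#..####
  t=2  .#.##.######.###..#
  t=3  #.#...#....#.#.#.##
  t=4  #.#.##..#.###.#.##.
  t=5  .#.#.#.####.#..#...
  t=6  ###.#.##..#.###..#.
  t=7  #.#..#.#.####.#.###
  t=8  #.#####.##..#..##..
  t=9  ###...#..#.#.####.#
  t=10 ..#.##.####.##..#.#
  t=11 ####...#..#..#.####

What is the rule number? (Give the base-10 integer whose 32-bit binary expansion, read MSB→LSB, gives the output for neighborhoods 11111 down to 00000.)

815734501

  nb #####: next=.  (t=2,i=8, bit31=0)
  nb ####.: next=.  (t=1,i=17, bit30=0)
  nb ###.#: next=#  (t=0,i=1, bit29=1)
  nb ###..: next=#  (t=2,i=15, bit28=1)
  nb ##.##: next=.  (t=0,i=2, bit27=0)
  nb ##.#.: next=.  (t=0,i=14, bit26=0)
  nb ##..#: next=.  (t=2,i=16, bit25=0)
  nb ##...: next=.  (t=0,i=8, bit24=0)
  nb #.###: next=#  (t=2,i=6, bit23=1)
  nb #.##.: next=.  (t=0,i=3, bit22=0)
  nb #.#.#: next=.  (t=2,i=1, bit21=0)
  nb #.#..: next=#  (t=0,i=15, bit20=1)
  nb #..##: next=#  (t=0,i=17, bit19=1)
  nb #..#.: next=#  (t=1,i=11, bit18=1)
  nb #...#: next=#  (t=3,i=4, bit17=1)
  nb #....: next=#  (t=0,i=9, bit16=1)
  nb .####: next=.  (t=1,i=16, bit15=0)
  nb .###.: next=.  (t=0,i=0, bit14=0)
  nb .##.#: next=.  (t=0,i=4, bit13=0)
  nb .##..: next=#  (t=0,i=7, bit12=1)
  nb .#.##: next=#  (t=2,i=2, bit11=1)
  nb .#.#.: next=#  (t=1,i=8, bit10=1)
  nb .#..#: next=#  (t=0,i=16, bit9=1)
  nb .#...: next=.  (t=1,i=2, bit8=0)
  nb ..###: next=#  (t=0,i=18, bit7=1)
  nb ..##.: next=#  (t=0,i=12, bit6=1)
  nb ..#.#: next=#  (t=1,i=7, bit5=1)
  nb ..#..: next=.  (t=1,i=12, bit4=0)
  nb ...##: next=.  (t=0,i=11, bit3=0)
  nb ...#.: next=#  (t=1,i=6, bit2=1)
  nb ....#: next=.  (t=0,i=10, bit1=0)
  nb .....: next=#  (t=1,i=4, bit0=1)
  bits 00110000100111110001111011100101 = 815734501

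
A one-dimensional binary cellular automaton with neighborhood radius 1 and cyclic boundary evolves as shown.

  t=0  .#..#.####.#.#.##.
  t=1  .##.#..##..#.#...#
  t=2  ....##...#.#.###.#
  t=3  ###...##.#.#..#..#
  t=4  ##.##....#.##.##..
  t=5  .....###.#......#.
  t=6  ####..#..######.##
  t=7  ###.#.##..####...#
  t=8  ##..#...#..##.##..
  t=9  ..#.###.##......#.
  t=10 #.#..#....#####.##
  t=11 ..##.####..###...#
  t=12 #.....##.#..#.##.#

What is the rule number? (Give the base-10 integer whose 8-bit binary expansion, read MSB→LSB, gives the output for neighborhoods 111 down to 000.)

  ### -> #   bit 7 = 1  t=0,i=7
  ##. -> .   bit 6 = 0  t=0,i=9
  #.# -> .   bit 5 = 0  t=0,i=5
  #.. -> #   bit 4 = 1  t=0,i=2
  .## -> .   bit 3 = 0  t=0,i=6
  .#. -> #   bit 2 = 1  t=0,i=1
  ..# -> .   bit 1 = 0  t=0,i=0
  ... -> #   bit 0 = 1  t=1,i=15
  bits 10010101 = 149

149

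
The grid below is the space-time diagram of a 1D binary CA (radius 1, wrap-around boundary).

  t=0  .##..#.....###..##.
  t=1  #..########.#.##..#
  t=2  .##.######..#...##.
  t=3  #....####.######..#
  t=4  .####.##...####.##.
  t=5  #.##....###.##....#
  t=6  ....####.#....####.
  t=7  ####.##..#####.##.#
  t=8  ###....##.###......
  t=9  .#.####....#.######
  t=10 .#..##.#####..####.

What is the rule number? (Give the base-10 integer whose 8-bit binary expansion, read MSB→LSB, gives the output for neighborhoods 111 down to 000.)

151

  ### -> #   bit 7 = 1  t=0,i=12
  ##. -> .   bit 6 = 0  t=0,i=2
  #.# -> .   bit 5 = 0  t=1,i=11
  #.. -> #   bit 4 = 1  t=0,i=3
  .## -> .   bit 3 = 0  t=0,i=1
  .#. -> #   bit 2 = 1  t=0,i=5
  ..# -> #   bit 1 = 1  t=0,i=0
  ... -> #   bit 0 = 1  t=0,i=7
  bits 10010111 = 151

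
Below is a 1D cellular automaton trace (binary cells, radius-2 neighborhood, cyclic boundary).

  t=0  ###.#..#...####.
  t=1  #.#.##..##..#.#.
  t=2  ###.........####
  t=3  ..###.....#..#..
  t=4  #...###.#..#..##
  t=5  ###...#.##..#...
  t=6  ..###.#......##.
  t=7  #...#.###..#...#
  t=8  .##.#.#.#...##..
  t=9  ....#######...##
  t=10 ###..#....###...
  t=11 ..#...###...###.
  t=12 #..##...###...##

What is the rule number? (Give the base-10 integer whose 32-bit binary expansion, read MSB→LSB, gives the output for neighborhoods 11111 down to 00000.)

  [31] ##### => .  t=2,i=0
  [30] ####. => .  t=0,i=13
  [29] ###.# => #  t=0,i=2
  [28] ###.. => #  t=2,i=2
  [27] ##.## => .  t=0,i=15
  [26] ##.#. => .  t=0,i=3
  [25] ##..# => .  t=1,i=6
  [24] ##... => #  t=2,i=3
  [23] #.### => #  t=0,i=0
  [22] #.##. => .  t=1,i=4
  [21] #.#.# => #  t=1,i=0
  [20] #.#.. => #  t=0,i=4
  [19] #..## => .  t=1,i=7
  [18] #..#. => .  t=0,i=6
  [17] #...# => #  t=0,i=9
  [16] #.... => #  t=2,i=4
  [15] .#### => #  t=0,i=12
  [14] .###. => .  t=0,i=1
  [13] .##.# => .  t=8,i=2
  [12] .##.. => .  t=1,i=5
  [11] .#.## => .  t=1,i=3
  [10] .#.#. => #  t=1,i=1
  [9] .#..# => #  t=0,i=5
  [8] .#... => #  t=0,i=8
  [7] ..### => .  t=0,i=11
  [6] ..##. => .  t=1,i=8
  [5] ..#.# => #  t=1,i=12
  [4] ..#.. => .  t=0,i=7
  [3] ...## => .  t=0,i=10
  [2] ...#. => .  t=3,i=9
  [1] ....# => #  t=2,i=10
  [0] ..... => .  t=2,i=5
  bits 00110001101100111000011100100010 = 833849122

833849122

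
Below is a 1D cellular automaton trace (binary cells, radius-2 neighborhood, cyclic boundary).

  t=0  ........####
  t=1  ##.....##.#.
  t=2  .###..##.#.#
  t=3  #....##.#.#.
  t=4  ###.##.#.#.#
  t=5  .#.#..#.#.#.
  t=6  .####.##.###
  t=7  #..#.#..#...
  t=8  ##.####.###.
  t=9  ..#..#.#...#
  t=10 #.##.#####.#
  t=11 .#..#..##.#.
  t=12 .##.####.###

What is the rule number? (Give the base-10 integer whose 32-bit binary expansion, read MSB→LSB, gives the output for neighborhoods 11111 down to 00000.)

3441106936

  [31] ##### => #  t=10,i=7
  [30] ####. => #  t=0,i=10
  [29] ###.# => .  t=4,i=2
  [28] ###.. => .  t=0,i=11
  [27] ##.## => #  t=4,i=3
  [26] ##.#. => #  t=1,i=9
  [25] ##..# => .  t=2,i=4
  [24] ##... => #  t=0,i=0
  [23] #.### => .  t=2,i=1
  [22] #.##. => .  t=1,i=0
  [21] #.#.# => .  t=1,i=10
  [20] #.#.. => #  t=3,i=0
  [19] #..## => #  t=2,i=5
  [18] #..#. => .  t=5,i=0
  [17] #...# => #  t=7,i=10
  [16] #.... => #  t=0,i=1
  [15] .#### => .  t=0,i=9
  [14] .###. => .  t=2,i=2
  [13] .##.# => .  t=1,i=8
  [12] .##.. => #  t=1,i=1
  [11] .#.## => #  t=1,i=11
  [10] .#.#. => #  t=2,i=10
  [9] .#..# => #  t=5,i=4
  [8] .#... => #  t=3,i=1
  [7] ..### => #  t=0,i=8
  [6] ..##. => #  t=1,i=7
  [5] ..#.# => #  t=5,i=1
  [4] ..#.. => #  t=7,i=0
  [3] ...## => #  t=0,i=7
  [2] ...#. => .  t=7,i=11
  [1] ....# => .  t=0,i=6
  [0] ..... => .  t=0,i=2
  bits 11001101000110110001111111111000 = 3441106936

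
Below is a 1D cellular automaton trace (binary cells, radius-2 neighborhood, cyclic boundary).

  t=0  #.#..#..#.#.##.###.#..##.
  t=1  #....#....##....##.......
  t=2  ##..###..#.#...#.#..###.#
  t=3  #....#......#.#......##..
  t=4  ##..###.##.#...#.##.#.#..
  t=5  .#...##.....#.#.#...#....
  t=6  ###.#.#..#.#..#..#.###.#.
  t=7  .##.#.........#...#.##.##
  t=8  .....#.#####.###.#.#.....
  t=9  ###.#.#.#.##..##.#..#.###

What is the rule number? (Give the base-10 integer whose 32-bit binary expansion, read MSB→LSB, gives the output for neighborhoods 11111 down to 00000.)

  nb #####: next=.  (t=8,i=9, bit31=0)
  nb ####.: next=#  (t=8,i=10, bit30=1)
  nb ###.#: next=#  (t=0,i=17, bit29=1)
  nb ###..: next=.  (t=2,i=1, bit28=0)
  nb ##.##: next=.  (t=0,i=14, bit27=0)
  nb ##.#.: next=.  (t=0,i=18, bit26=0)
  nb ##..#: next=.  (t=2,i=2, bit25=0)
  nb ##...: next=.  (t=1,i=12, bit24=0)
  nb #.###: next=.  (t=0,i=15, bit23=0)
  nb #.##.: next=.  (t=0,i=12, bit22=0)
  nb #.#.#: next=#  (t=0,i=0, bit21=1)
  nb #.#..: next=.  (t=0,i=2, bit20=0)
  nb #..##: next=.  (t=0,i=21, bit19=0)
  nb #..#.: next=.  (t=0,i=4, bit18=0)
  nb #...#: next=.  (t=2,i=13, bit17=0)
  nb #....: next=.  (t=1,i=2, bit16=0)
  nb .####: next=#  (t=8,i=8, bit15=1)
  nb .###.: next=#  (t=0,i=16, bit14=1)
  nb .##.#: next=.  (t=0,i=13, bit13=0)
  nb .##..: next=#  (t=1,i=11, bit12=1)
  nb .#.##: next=#  (t=0,i=11, bit11=1)
  nb .#.#.: next=.  (t=0,i=1, bit10=0)
  nb .#..#: next=.  (t=0,i=3, bit9=0)
  nb .#...: next=#  (t=1,i=1, bit8=1)
  nb ..###: next=.  (t=2,i=4, bit7=0)
  nb ..##.: next=.  (t=0,i=22, bit6=0)
  nb ..#.#: next=.  (t=0,i=8, bit5=0)
  nb ..#..: next=#  (t=0,i=5, bit4=1)
  nb ...##: next=#  (t=1,i=9, bit3=1)
  nb ...#.: next=#  (t=1,i=4, bit2=1)
  nb ....#: next=.  (t=1,i=3, bit1=0)
  nb .....: next=#  (t=1,i=20, bit0=1)
  bits 01100000001000001101100100011101 = 1612765469

1612765469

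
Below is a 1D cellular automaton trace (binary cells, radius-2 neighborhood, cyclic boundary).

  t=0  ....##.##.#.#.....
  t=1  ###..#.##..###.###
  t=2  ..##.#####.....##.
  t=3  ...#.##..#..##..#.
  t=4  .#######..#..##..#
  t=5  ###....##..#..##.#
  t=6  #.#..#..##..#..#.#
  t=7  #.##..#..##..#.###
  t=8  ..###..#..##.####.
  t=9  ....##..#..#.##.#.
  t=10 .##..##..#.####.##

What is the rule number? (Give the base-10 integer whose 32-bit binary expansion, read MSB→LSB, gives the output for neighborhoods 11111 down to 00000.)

315670311

  [31] ##### => .  t=1,i=0
  [30] ####. => .  t=1,i=1
  [29] ###.# => .  t=1,i=13
  [28] ###.. => #  t=1,i=2
  [27] ##.## => .  t=0,i=6
  [26] ##.#. => .  t=0,i=9
  [25] ##..# => #  t=1,i=3
  [24] ##... => .  t=2,i=10
  [23] #.### => #  t=1,i=15
  [22] #.##. => #  t=0,i=7
  [21] #.#.# => .  t=0,i=10
  [20] #.#.. => #  t=0,i=12
  [19] #..## => .  t=1,i=10
  [18] #..#. => .  t=1,i=4
  [17] #...# => .  t=2,i=0
  [16] #.... => .  t=0,i=14
  [15] .#### => #  t=1,i=16
  [14] .###. => .  t=1,i=12
  [13] .##.# => #  t=0,i=5
  [12] .##.. => #  t=1,i=8
  [11] .#.## => #  t=1,i=6
  [10] .#.#. => #  t=0,i=11
  [9] .#..# => #  t=3,i=10
  [8] .#... => #  t=0,i=13
  [7] ..### => .  t=1,i=11
  [6] ..##. => .  t=0,i=4
  [5] ..#.# => #  t=1,i=5
  [4] ..#.. => .  t=3,i=9
  [3] ...## => .  t=0,i=3
  [2] ...#. => #  t=3,i=2
  [1] ....# => #  t=0,i=2
  [0] ..... => #  t=0,i=0
  bits 00010010110100001011111100100111 = 315670311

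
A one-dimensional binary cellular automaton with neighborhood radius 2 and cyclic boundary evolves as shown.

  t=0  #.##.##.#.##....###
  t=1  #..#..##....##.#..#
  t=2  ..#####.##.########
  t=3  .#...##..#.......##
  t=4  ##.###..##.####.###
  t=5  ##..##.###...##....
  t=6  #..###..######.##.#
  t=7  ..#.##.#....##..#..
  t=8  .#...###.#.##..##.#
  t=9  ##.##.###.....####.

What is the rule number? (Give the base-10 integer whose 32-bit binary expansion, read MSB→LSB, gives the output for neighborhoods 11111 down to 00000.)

  ##### -> .   bit 31 = 0  t=2,i=4
  ####. -> #   bit 30 = 1  t=0,i=18
  ###.# -> #   bit 29 = 1  t=0,i=0
  ###.. -> #   bit 28 = 1  t=2,i=18
  ##.## -> .   bit 27 = 0  t=0,i=1
  ##.#. -> #   bit 26 = 1  t=0,i=7
  ##..# -> .   bit 25 = 0  t=1,i=1
  ##... -> #   bit 24 = 1  t=0,i=12
  #.### -> .   bit 23 = 0  t=2,i=11
  #.##. -> .   bit 22 = 0  t=0,i=2
  #.#.# -> .   bit 21 = 0  t=0,i=8
  #.#.. -> #   bit 20 = 1  t=1,i=15
  #..## -> #   bit 19 = 1  t=1,i=5
  #..#. -> #   bit 18 = 1  t=1,i=2
  #...# -> #   bit 17 = 1  t=3,i=3
  #.... -> #   bit 16 = 1  t=0,i=13
  .#### -> .   bit 15 = 0  t=0,i=17
  .###. -> #   bit 14 = 1  t=4,i=4
  .##.# -> #   bit 13 = 1  t=0,i=3
  .##.. -> .   bit 12 = 0  t=0,i=11
  .#.## -> .   bit 11 = 0  t=0,i=9
  .#.#. -> #   bit 10 = 1  t=8,i=0
  .#..# -> #   bit 9 = 1  t=1,i=4
  .#... -> .   bit 8 = 0  t=3,i=2
  ..### -> .   bit 7 = 0  t=0,i=16
  ..##. -> #   bit 6 = 1  t=1,i=6
  ..#.# -> .   bit 5 = 0  t=7,i=2
  ..#.. -> #   bit 4 = 1  t=1,i=3
  ...## -> #   bit 3 = 1  t=0,i=15
  ...#. -> #   bit 2 = 1  t=7,i=1
  ....# -> .   bit 1 = 0  t=0,i=14
  ..... -> #   bit 0 = 1  t=3,i=12
  bits 01110101000111110110011001011101 = 1964992093

1964992093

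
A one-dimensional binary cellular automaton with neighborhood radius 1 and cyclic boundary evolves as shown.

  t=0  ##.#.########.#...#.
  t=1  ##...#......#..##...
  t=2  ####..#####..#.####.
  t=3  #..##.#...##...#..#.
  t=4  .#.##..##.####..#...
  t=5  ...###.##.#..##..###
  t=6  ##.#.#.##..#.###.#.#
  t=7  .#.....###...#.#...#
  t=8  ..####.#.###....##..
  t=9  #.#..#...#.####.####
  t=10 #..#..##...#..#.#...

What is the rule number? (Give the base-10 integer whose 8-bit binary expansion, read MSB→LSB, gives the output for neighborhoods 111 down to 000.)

  ###|.  b7=0 t=0,i=6
  ##.|#  b6=1 t=0,i=1
  #.#|.  b5=0 t=0,i=2
  #..|#  b4=1 t=0,i=15
  .##|#  b3=1 t=0,i=0
  .#.|.  b2=0 t=0,i=3
  ..#|.  b1=0 t=0,i=17
  ...|#  b0=1 t=0,i=16
  bits 01011001 = 89

89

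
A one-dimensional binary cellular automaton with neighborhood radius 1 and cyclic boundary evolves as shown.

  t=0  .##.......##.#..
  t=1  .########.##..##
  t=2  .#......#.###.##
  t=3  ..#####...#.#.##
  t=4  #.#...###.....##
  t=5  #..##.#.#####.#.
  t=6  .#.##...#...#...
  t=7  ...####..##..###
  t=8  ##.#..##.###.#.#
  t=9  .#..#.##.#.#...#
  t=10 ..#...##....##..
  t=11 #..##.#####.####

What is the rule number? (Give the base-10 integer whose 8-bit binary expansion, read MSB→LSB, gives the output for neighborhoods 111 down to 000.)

89

  ###|.  b7=0 t=1,i=2
  ##.|#  b6=1 t=0,i=2
  #.#|.  b5=0 t=0,i=12
  #..|#  b4=1 t=0,i=3
  .##|#  b3=1 t=0,i=1
  .#.|.  b2=0 t=0,i=13
  ..#|.  b1=0 t=0,i=0
  ...|#  b0=1 t=0,i=4
  bits 01011001 = 89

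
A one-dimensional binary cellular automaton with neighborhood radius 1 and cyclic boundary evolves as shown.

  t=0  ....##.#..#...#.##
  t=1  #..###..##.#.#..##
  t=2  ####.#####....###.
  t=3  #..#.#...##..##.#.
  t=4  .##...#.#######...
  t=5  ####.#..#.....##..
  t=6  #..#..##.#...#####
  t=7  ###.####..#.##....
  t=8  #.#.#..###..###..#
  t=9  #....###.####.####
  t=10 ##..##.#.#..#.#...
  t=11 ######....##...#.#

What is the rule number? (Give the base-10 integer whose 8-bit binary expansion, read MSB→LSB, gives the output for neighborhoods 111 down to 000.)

  ###|.  b7=0 t=1,i=4
  ##.|#  b6=1 t=0,i=5
  #.#|.  b5=0 t=0,i=6
  #..|#  b4=1 t=0,i=0
  .##|#  b3=1 t=0,i=4
  .#.|.  b2=0 t=0,i=7
  ..#|#  b1=1 t=0,i=3
  ...|.  b0=0 t=0,i=1
  bits 01011010 = 90

90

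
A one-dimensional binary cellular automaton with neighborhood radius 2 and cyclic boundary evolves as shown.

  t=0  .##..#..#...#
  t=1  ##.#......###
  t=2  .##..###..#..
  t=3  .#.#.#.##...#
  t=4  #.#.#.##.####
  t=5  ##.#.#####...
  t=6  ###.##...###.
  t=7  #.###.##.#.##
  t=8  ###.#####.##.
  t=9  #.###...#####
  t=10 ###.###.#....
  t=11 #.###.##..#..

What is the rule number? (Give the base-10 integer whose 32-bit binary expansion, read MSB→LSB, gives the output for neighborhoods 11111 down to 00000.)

1069755621

  ##### -> .   bit 31 = 0  t=1,i=12
  ####. -> .   bit 30 = 0  t=1,i=0
  ###.# -> #   bit 29 = 1  t=1,i=1
  ###.. -> #   bit 28 = 1  t=2,i=7
  ##.## -> #   bit 27 = 1  t=4,i=8
  ##.#. -> #   bit 26 = 1  t=1,i=2
  ##..# -> #   bit 25 = 1  t=0,i=3
  ##... -> #   bit 24 = 1  t=3,i=9
  #.### -> #   bit 23 = 1  t=4,i=9
  #.##. -> #   bit 22 = 1  t=0,i=1
  #.#.# -> .   bit 21 = 0  t=3,i=1
  #.#.. -> .   bit 20 = 0  t=1,i=3
  #..## -> .   bit 19 = 0  t=2,i=4
  #..#. -> .   bit 18 = 0  t=0,i=4
  #...# -> #   bit 17 = 1  t=0,i=10
  #.... -> #   bit 16 = 1  t=1,i=5
  .#### -> .   bit 15 = 0  t=1,i=11
  .###. -> .   bit 14 = 0  t=2,i=6
  .##.# -> #   bit 13 = 1  t=4,i=7
  .##.. -> .   bit 12 = 0  t=0,i=2
  .#.## -> #   bit 11 = 1  t=0,i=0
  .#.#. -> #   bit 10 = 1  t=3,i=0
  .#..# -> .   bit 9 = 0  t=0,i=6
  .#... -> .   bit 8 = 0  t=0,i=9
  ..### -> #   bit 7 = 1  t=1,i=10
  ..##. -> #   bit 6 = 1  t=2,i=1
  ..#.# -> #   bit 5 = 1  t=0,i=12
  ..#.. -> .   bit 4 = 0  t=0,i=5
  ...## -> .   bit 3 = 0  t=1,i=9
  ...#. -> #   bit 2 = 1  t=0,i=11
  ....# -> .   bit 1 = 0  t=1,i=8
  ..... -> #   bit 0 = 1  t=1,i=6
  bits 00111111110000110010110011100101 = 1069755621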